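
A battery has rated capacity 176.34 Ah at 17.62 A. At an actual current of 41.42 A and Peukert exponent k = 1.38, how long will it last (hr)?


t_rated = C / I_rated = 176.34 / 17.62 = 10.008 hr
(I_rated/I)^k = (0.4254)^1.38 = 0.30743
t = t_rated * (I_rated/I)^k = 10.008 * 0.30743 = 3.077 hr

3.077 hr


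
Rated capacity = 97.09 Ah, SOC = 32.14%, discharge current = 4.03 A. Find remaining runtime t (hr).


Step 1: remaining = SOC/100 * C_total = 32.14/100 * 97.09 = 31.205 Ah
Step 2: t = remaining / I = 31.205 / 4.03 = 7.743 hr

7.743 hr


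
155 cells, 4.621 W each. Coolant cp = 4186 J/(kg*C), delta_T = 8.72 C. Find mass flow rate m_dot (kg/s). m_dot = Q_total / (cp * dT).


Q_total = 155 * 4.621 = 716.26 W
m_dot = Q_total / (cp * dT) = 716.26 / (4186 * 8.72) = 0.01962 kg/s

0.01962 kg/s


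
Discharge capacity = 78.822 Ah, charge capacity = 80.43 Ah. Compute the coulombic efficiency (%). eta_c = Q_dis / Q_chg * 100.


Coulombic efficiency = 78.822/80.43 * 100% = 98.00%

98.00%


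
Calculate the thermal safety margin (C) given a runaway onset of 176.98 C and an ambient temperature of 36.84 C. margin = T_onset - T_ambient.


Safety margin = 176.98 C - 36.84 C = 140.14 C

140.14 C


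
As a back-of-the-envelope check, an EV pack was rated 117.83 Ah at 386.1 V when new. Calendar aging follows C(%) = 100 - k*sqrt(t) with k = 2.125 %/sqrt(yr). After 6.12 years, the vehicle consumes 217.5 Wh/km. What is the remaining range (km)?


Step 1: capacity retention = 100 - 2.125 * sqrt(6.12) = 100 - 2.125 * 2.4739 = 94.743%
Step 2: C_now = 117.83 * 94.743/100 = 111.64 Ah
Step 3: E_pack = V * C_now = 386.1 * 111.64 = 43104 Wh
Step 4: range = E_pack / consumption = 43104 / 217.5 = 198.2 km

198.2 km


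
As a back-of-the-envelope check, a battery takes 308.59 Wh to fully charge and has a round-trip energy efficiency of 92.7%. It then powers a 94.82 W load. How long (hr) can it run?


Step 1: E_discharge = eta/100 * E_charge = 92.7/100 * 308.59 = 286.06 Wh
Step 2: t = E_discharge / P = 286.06 / 94.82 = 3.017 hr

3.017 hr


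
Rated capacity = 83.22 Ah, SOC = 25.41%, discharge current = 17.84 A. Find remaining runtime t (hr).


Step 1: remaining = SOC/100 * C_total = 25.41/100 * 83.22 = 21.146 Ah
Step 2: t = remaining / I = 21.146 / 17.84 = 1.185 hr

1.185 hr


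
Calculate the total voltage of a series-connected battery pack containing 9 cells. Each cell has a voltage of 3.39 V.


V_pack = n * V_cell = 9 * 3.39 = 30.51 V

30.51 V


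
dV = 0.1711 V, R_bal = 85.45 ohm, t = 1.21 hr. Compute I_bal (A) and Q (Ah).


I_bal = dV / R = 0.1711 / 85.45 = 0.0020023 A
Q = I_bal * t = 0.0020023 * 1.21 = 0.002423 Ah

I=0.0020023 A, Q=0.002423 Ah


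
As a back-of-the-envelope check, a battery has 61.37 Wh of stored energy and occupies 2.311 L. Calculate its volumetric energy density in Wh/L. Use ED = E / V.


ED = E / V = 61.37 / 2.311 = 26.56 Wh/L

26.56 Wh/L


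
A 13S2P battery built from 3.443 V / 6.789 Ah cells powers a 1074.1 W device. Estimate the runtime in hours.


Step 1: E_pack = Ns * V_cell * Np * C_cell = 13 * 3.443 * 2 * 6.789 = 607.74 Wh
Step 2: t = E_pack / P = 607.74 / 1074.1 = 0.5658 hr

0.5658 hr


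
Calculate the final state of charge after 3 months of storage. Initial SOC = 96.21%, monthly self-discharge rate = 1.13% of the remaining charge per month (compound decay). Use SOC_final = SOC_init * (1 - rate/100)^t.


decay = (1 - 1.13/100)^3 = 0.96648
SOC_final = 96.21 * 0.96648 = 92.99%

92.99%


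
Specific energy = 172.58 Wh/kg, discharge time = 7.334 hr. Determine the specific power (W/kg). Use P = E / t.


Specific power = 172.58 Wh/kg / 7.334 hr = 23.53 W/kg

23.53 W/kg


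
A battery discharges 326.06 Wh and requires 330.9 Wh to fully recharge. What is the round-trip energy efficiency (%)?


eta_e = E_dis / E_chg * 100 = 326.06 / 330.9 * 100 = 98.54%

98.54%


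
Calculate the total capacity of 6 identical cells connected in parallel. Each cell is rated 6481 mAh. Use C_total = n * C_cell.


Convert: C_cell = 6481 mAh = 6.481 Ah
C_total = 6 * 6.481 = 38.886 Ah

38.886 Ah


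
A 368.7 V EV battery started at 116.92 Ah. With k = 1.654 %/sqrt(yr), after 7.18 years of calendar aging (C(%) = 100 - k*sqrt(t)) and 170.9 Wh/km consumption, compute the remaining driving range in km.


Step 1: capacity retention = 100 - 1.654 * sqrt(7.18) = 100 - 1.654 * 2.6796 = 95.568%
Step 2: C_now = 116.92 * 95.568/100 = 111.74 Ah
Step 3: E_pack = V * C_now = 368.7 * 111.74 = 41199 Wh
Step 4: range = E_pack / consumption = 41199 / 170.9 = 241.1 km

241.1 km


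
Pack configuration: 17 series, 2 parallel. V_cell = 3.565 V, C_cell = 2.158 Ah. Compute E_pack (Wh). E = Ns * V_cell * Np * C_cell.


V_pack = 17 * 3.565 = 60.605 V
C_pack = 2 * 2.158 = 4.316 Ah
E = V_pack * C_pack = 60.605 * 4.316 = 261.6 Wh

261.6 Wh


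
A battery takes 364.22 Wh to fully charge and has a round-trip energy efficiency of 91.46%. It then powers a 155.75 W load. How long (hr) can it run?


Step 1: E_discharge = eta/100 * E_charge = 91.46/100 * 364.22 = 333.12 Wh
Step 2: t = E_discharge / P = 333.12 / 155.75 = 2.139 hr

2.139 hr


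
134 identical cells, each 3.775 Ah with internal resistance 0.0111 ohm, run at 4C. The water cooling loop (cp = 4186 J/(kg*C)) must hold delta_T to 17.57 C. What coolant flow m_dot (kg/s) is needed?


Step 1: I = 4 * 3.775 = 15.1 A
Step 2: Q_cell = I^2 * R = 15.1^2 * 0.0111 = 2.5309 W
Step 3: Q_total = 134 * 2.5309 = 339.14 W
Step 4: m_dot = Q_total / (cp * dT) = 339.14 / (4186 * 17.57) = 0.004611 kg/s

0.004611 kg/s


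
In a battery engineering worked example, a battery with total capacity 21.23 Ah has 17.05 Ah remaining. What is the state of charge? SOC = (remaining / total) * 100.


SOC% = 17.05 / 21.23 * 100 = 80.31%

80.31%


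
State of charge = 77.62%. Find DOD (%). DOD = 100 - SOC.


Complement of SOC: DOD = 100% - 77.62% = 22.38%

22.38%


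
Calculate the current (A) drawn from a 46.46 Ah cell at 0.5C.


At 0.5C: I = 0.5 * 46.46 Ah = 23.23 A

23.23 A


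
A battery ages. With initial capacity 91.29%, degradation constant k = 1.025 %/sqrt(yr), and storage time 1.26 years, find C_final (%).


Step 1: sqrt(1.26 yr) = 1.1225
Step 2: drop = 1.025 * 1.1225 = 1.1506
Step 3: C_final = 91.29 - 1.1506 = 90.14%

90.14%


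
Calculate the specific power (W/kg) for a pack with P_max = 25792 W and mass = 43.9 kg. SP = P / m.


Specific power = 25792 W / 43.9 kg = 587.5 W/kg

587.5 W/kg


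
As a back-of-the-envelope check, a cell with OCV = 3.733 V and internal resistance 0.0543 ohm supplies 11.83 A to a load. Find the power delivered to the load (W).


Step 1: V_terminal = OCV - I*R = 3.733 - 11.83 * 0.0543 = 3.0906 V
Step 2: P_out = V_terminal * I = 3.0906 * 11.83 = 36.56 W

36.56 W


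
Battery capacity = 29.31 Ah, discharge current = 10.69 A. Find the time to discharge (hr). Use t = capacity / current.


t = capacity / current = 29.31 / 10.69 = 2.742 hr

2.742 hr


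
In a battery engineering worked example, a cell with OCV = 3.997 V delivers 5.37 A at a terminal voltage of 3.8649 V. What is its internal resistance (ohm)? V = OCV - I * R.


R = (OCV - V) / I = (3.997 - 3.8649) / 5.37 = 0.02460 ohm

0.02460 ohm


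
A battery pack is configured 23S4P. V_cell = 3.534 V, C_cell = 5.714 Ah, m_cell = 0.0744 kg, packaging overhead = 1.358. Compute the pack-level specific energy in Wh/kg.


Step 1: V_pack = 23 * 3.534 = 81.282 V
Step 2: C_pack = 4 * 5.714 = 22.856 Ah
Step 3: E_pack = V_pack * C_pack = 81.282 * 22.856 = 1857.8 Wh
Step 4: m_pack = 23 * 4 * 0.0744 * 1.358 = 9.2952 kg
Step 5: ED = E_pack / m_pack = 1857.8 / 9.2952 = 199.9 Wh/kg

199.9 Wh/kg


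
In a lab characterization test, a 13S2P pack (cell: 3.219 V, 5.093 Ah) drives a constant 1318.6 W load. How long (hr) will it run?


Step 1: E_pack = Ns * V_cell * Np * C_cell = 13 * 3.219 * 2 * 5.093 = 426.25 Wh
Step 2: t = E_pack / P = 426.25 / 1318.6 = 0.3233 hr

0.3233 hr


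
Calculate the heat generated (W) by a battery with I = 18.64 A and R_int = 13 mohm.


Convert: R = 13 mohm = 0.013 ohm
Q = I^2 * R = 18.64^2 * 0.013 = 4.517 W

4.517 W


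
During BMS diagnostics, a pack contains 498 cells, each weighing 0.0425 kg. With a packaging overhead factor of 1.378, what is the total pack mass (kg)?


m_pack = n * m_cell * overhead = 498 * 0.0425 * 1.378 = 29.17 kg

29.17 kg


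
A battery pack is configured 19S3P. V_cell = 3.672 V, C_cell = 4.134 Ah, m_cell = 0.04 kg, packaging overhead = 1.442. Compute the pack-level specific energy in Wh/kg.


Step 1: V_pack = 19 * 3.672 = 69.768 V
Step 2: C_pack = 3 * 4.134 = 12.402 Ah
Step 3: E_pack = V_pack * C_pack = 69.768 * 12.402 = 865.26 Wh
Step 4: m_pack = 19 * 3 * 0.04 * 1.442 = 3.2878 kg
Step 5: ED = E_pack / m_pack = 865.26 / 3.2878 = 263.2 Wh/kg

263.2 Wh/kg


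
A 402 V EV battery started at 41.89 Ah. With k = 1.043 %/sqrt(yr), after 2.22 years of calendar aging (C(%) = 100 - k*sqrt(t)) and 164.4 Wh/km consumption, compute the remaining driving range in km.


Step 1: capacity retention = 100 - 1.043 * sqrt(2.22) = 100 - 1.043 * 1.49 = 98.446%
Step 2: C_now = 41.89 * 98.446/100 = 41.239 Ah
Step 3: E_pack = V * C_now = 402 * 41.239 = 16578 Wh
Step 4: range = E_pack / consumption = 16578 / 164.4 = 100.8 km

100.8 km


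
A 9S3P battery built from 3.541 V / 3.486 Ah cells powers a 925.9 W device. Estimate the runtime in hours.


Step 1: E_pack = Ns * V_cell * Np * C_cell = 9 * 3.541 * 3 * 3.486 = 333.29 Wh
Step 2: t = E_pack / P = 333.29 / 925.9 = 0.3600 hr

0.3600 hr


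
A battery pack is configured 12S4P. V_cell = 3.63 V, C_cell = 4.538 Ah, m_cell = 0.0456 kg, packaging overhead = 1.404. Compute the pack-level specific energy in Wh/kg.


Step 1: V_pack = 12 * 3.63 = 43.56 V
Step 2: C_pack = 4 * 4.538 = 18.152 Ah
Step 3: E_pack = V_pack * C_pack = 43.56 * 18.152 = 790.7 Wh
Step 4: m_pack = 12 * 4 * 0.0456 * 1.404 = 3.0731 kg
Step 5: ED = E_pack / m_pack = 790.7 / 3.0731 = 257.3 Wh/kg

257.3 Wh/kg


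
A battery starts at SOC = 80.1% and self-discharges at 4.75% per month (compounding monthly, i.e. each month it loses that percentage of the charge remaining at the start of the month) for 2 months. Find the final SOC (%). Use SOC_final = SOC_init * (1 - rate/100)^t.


Monthly retention factor = 1 - 4.75/100 = 0.9525
Over 2 months: factor^2 = 0.90726
SOC_final = 80.1 * 0.90726 = 72.67%

72.67%


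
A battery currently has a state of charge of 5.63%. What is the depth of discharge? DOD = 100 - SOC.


DOD = 100 - SOC = 100 - 5.63 = 94.37%

94.37%


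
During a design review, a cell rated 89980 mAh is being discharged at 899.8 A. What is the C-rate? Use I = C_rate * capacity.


Convert: capacity = 89980 mAh = 89.98 Ah
C_rate = I / capacity = 899.8 / 89.98 = 10C

10C


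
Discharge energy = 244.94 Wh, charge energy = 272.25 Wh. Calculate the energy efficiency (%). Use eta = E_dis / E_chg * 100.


Round-trip efficiency = 244.94/272.25 * 100% = 89.97%

89.97%


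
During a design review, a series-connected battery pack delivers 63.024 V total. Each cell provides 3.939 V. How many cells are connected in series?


n = V_pack / V_cell = 63.024 / 3.939 = 16

16


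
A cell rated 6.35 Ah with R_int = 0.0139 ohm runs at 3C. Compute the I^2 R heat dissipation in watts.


Step 1: I = C_rate * capacity = 3 * 6.35 = 19.05 A
Step 2: Q = I^2 * R = 19.05^2 * 0.0139 = 362.9 * 0.0139 = 5.044 W

5.044 W


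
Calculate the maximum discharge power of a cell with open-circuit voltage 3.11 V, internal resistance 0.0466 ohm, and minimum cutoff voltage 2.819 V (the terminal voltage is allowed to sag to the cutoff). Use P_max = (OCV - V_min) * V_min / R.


P_max = (OCV - V_min) * V_min / R = (3.11 - 2.819) * 2.819 / 0.0466 = 0.291 * 2.819 / 0.0466 = 17.60 W

17.60 W


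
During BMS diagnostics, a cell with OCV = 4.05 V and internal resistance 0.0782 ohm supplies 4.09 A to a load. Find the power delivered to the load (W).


Step 1: V_terminal = OCV - I*R = 4.05 - 4.09 * 0.0782 = 3.7302 V
Step 2: P_out = V_terminal * I = 3.7302 * 4.09 = 15.26 W

15.26 W


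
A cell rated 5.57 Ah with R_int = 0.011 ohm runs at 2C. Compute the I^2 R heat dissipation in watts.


Step 1: I = C_rate * capacity = 2 * 5.57 = 11.14 A
Step 2: Q = I^2 * R = 11.14^2 * 0.011 = 124.1 * 0.011 = 1.365 W

1.365 W


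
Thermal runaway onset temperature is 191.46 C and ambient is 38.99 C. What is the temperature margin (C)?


margin = T_onset - T_ambient = 191.46 - 38.99 = 152.47 C

152.47 C


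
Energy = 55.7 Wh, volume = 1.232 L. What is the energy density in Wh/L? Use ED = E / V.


ED = E / V = 55.7 / 1.232 = 45.21 Wh/L

45.21 Wh/L


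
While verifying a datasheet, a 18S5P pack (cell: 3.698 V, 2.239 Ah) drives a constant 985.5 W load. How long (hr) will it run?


Step 1: E_pack = Ns * V_cell * Np * C_cell = 18 * 3.698 * 5 * 2.239 = 745.18 Wh
Step 2: t = E_pack / P = 745.18 / 985.5 = 0.7561 hr

0.7561 hr


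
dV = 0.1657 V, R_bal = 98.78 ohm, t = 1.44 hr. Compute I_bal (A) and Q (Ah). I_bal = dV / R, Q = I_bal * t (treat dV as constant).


I_bal = dV / R = 0.1657 / 98.78 = 0.0016775 A
Q = I_bal * t = 0.0016775 * 1.44 = 0.002416 Ah

I=0.0016775 A, Q=0.002416 Ah


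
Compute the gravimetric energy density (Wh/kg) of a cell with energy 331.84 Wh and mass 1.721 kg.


Specific energy = 331.84 Wh / 1.721 kg = 192.8 Wh/kg

192.8 Wh/kg


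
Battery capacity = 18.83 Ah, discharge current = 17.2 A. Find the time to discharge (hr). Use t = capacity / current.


Runtime = 18.83 Ah / 17.2 A = 1.095 hr

1.095 hr


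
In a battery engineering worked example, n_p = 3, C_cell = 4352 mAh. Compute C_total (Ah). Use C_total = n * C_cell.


Convert: C_cell = 4352 mAh = 4.352 Ah
C_total = 3 * 4.352 = 13.056 Ah

13.056 Ah


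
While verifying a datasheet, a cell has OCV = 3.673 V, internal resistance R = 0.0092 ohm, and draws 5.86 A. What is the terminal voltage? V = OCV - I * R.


IR drop = 5.86 * 0.0092 = 0.053912 V
V = 3.673 - 0.053912 = 3.619 V

3.619 V


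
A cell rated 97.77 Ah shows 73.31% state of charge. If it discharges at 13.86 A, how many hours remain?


Step 1: remaining = SOC/100 * C_total = 73.31/100 * 97.77 = 71.675 Ah
Step 2: t = remaining / I = 71.675 / 13.86 = 5.171 hr

5.171 hr


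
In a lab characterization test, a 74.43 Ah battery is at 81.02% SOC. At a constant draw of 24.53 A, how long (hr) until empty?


Step 1: remaining = SOC/100 * C_total = 81.02/100 * 74.43 = 60.303 Ah
Step 2: t = remaining / I = 60.303 / 24.53 = 2.458 hr

2.458 hr


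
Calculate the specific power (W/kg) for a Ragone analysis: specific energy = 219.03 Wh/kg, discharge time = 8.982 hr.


P_specific = E / t = 219.03 / 8.982 = 24.39 W/kg

24.39 W/kg


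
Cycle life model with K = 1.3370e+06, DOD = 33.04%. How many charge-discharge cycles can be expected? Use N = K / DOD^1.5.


Step 1: DOD^1.5 = 33.04^1.5 = 189.92
Step 2: N = 1.3370e+06 / 189.92 = 7040 cycles

7040 cycles


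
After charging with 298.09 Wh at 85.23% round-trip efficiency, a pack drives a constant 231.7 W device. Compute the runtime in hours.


Step 1: E_discharge = eta/100 * E_charge = 85.23/100 * 298.09 = 254.06 Wh
Step 2: t = E_discharge / P = 254.06 / 231.7 = 1.097 hr

1.097 hr


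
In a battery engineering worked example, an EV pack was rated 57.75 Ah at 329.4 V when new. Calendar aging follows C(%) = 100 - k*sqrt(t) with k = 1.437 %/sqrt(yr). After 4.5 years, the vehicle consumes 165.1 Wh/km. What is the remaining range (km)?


Step 1: capacity retention = 100 - 1.437 * sqrt(4.5) = 100 - 1.437 * 2.1213 = 96.952%
Step 2: C_now = 57.75 * 96.952/100 = 55.99 Ah
Step 3: E_pack = V * C_now = 329.4 * 55.99 = 18443 Wh
Step 4: range = E_pack / consumption = 18443 / 165.1 = 111.7 km

111.7 km


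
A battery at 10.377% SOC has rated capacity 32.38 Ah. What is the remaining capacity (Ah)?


remaining = SOC / 100 * total = 10.377 / 100 * 32.38 = 3.360 Ah

3.360 Ah


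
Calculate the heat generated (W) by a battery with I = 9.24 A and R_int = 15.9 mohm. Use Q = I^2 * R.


Convert: R = 15.9 mohm = 0.0159 ohm
I^2 = 85.378
Q = 85.378 * 0.0159 = 1.358 W

1.358 W


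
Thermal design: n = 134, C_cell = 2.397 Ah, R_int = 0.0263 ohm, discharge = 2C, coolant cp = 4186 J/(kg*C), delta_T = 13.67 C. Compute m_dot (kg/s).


Step 1: I = 2 * 2.397 = 4.794 A
Step 2: Q_cell = I^2 * R = 4.794^2 * 0.0263 = 0.60444 W
Step 3: Q_total = 134 * 0.60444 = 80.995 W
Step 4: m_dot = Q_total / (cp * dT) = 80.995 / (4186 * 13.67) = 0.001415 kg/s

0.001415 kg/s


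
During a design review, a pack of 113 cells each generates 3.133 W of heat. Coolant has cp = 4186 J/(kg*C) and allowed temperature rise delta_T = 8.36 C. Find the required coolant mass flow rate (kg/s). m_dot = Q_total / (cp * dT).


Q_total = 113 * 3.133 = 354.03 W
m_dot = Q_total / (cp * dT) = 354.03 / (4186 * 8.36) = 0.01012 kg/s

0.01012 kg/s


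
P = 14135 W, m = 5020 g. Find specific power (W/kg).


Convert: m = 5020 g = 5.02 kg
Specific power = 14135 W / 5.02 kg = 2816 W/kg

2816 W/kg


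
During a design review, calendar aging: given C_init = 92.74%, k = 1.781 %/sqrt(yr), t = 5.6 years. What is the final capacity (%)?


Step 1: sqrt(5.6 yr) = 2.3664
Step 2: drop = 1.781 * 2.3664 = 4.2146
Step 3: C_final = 92.74 - 4.2146 = 88.53%

88.53%


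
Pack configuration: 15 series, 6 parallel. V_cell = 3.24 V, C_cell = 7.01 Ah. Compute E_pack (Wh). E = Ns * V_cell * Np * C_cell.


V_pack = 15 * 3.24 = 48.6 V
C_pack = 6 * 7.01 = 42.06 Ah
E = V_pack * C_pack = 48.6 * 42.06 = 2044 Wh

2044 Wh


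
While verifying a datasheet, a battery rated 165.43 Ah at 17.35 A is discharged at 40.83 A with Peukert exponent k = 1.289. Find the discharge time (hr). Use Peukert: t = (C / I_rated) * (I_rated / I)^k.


Step 1: t_rated = C / I_rated = 165.43 / 17.35 = 9.5349 hr
Step 2: ratio = 17.35 / 40.83 = 0.42493
Step 3: ratio^k = 0.42493^1.289 = 0.33182
Step 4: t = t_rated * ratio^k = 9.5349 * 0.33182 = 3.164 hr

3.164 hr


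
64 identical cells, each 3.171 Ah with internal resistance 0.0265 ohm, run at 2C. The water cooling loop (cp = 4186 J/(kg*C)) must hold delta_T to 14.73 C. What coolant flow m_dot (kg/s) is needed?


Step 1: I = 2 * 3.171 = 6.342 A
Step 2: Q_cell = I^2 * R = 6.342^2 * 0.0265 = 1.0659 W
Step 3: Q_total = 64 * 1.0659 = 68.218 W
Step 4: m_dot = Q_total / (cp * dT) = 68.218 / (4186 * 14.73) = 0.001106 kg/s

0.001106 kg/s


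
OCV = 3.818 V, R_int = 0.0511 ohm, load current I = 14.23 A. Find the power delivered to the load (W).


Step 1: V_terminal = OCV - I*R = 3.818 - 14.23 * 0.0511 = 3.0908 V
Step 2: P_out = V_terminal * I = 3.0908 * 14.23 = 43.98 W

43.98 W


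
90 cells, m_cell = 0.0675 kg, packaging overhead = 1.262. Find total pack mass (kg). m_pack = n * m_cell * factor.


m_pack = n * m_cell * overhead = 90 * 0.0675 * 1.262 = 7.667 kg

7.667 kg


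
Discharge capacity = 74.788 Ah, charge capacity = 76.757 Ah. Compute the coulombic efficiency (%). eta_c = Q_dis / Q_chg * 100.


eta_c = Q_dis / Q_chg * 100 = 74.788 / 76.757 * 100 = 97.43%

97.43%


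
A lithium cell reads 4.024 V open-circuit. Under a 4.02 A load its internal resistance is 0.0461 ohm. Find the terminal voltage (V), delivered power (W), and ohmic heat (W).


Step 1: V_terminal = OCV - I*R = 4.024 - 4.02 * 0.0461 = 3.8387 V
Step 2: P_out = V_terminal * I = 3.8387 * 4.02 = 15.43 W
Step 3: Q = I^2 * R = 4.02^2 * 0.0461 = 0.7450 W

V=3.8387 V, P=15.43 W, Q=0.7450 W


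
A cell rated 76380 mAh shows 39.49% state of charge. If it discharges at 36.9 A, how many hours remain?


Convert: C_total = 76380 mAh = 76.38 Ah
Step 1: remaining = SOC/100 * C_total = 39.49/100 * 76.38 = 30.162 Ah
Step 2: t = remaining / I = 30.162 / 36.9 = 0.8174 hr

0.8174 hr


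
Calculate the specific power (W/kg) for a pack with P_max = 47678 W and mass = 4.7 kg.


SP = P / m = 47678 / 4.7 = 10140 W/kg

10140 W/kg


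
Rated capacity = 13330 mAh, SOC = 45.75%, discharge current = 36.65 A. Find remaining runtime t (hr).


Convert: C_total = 13330 mAh = 13.33 Ah
Step 1: remaining = SOC/100 * C_total = 45.75/100 * 13.33 = 6.0985 Ah
Step 2: t = remaining / I = 6.0985 / 36.65 = 0.1664 hr

0.1664 hr


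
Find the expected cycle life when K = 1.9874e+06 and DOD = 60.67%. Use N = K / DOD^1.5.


DOD^1.5 = 472.56
N = K / DOD^1.5 = 1.9874e+06 / 472.56 = 4206

4206 cycles


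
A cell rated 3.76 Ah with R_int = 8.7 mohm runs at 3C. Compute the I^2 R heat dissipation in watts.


Convert: R = 8.7 mohm = 0.0087 ohm
Step 1: I = C_rate * capacity = 3 * 3.76 = 11.28 A
Step 2: Q = I^2 * R = 11.28^2 * 0.0087 = 127.24 * 0.0087 = 1.107 W

1.107 W


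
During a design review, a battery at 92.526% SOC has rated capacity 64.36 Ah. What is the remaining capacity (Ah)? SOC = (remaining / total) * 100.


remaining = SOC / 100 * total = 92.526 / 100 * 64.36 = 59.55 Ah

59.55 Ah


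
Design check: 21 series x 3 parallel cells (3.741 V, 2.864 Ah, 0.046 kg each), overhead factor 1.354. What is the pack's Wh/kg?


Step 1: V_pack = 21 * 3.741 = 78.561 V
Step 2: C_pack = 3 * 2.864 = 8.592 Ah
Step 3: E_pack = V_pack * C_pack = 78.561 * 8.592 = 675 Wh
Step 4: m_pack = 21 * 3 * 0.046 * 1.354 = 3.9239 kg
Step 5: ED = E_pack / m_pack = 675 / 3.9239 = 172.0 Wh/kg

172.0 Wh/kg


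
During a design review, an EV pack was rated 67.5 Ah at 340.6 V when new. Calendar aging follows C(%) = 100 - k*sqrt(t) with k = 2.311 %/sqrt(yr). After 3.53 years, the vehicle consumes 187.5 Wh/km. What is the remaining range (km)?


Step 1: capacity retention = 100 - 2.311 * sqrt(3.53) = 100 - 2.311 * 1.8788 = 95.658%
Step 2: C_now = 67.5 * 95.658/100 = 64.569 Ah
Step 3: E_pack = V * C_now = 340.6 * 64.569 = 21992 Wh
Step 4: range = E_pack / consumption = 21992 / 187.5 = 117.3 km

117.3 km


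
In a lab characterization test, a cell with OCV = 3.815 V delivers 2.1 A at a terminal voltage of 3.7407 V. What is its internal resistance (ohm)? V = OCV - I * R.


R = (OCV - V) / I = (3.815 - 3.7407) / 2.1 = 0.03538 ohm

0.03538 ohm


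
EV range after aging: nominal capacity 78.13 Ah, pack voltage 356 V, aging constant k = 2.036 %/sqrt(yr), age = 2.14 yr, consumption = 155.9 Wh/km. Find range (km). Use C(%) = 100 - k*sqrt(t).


Step 1: capacity retention = 100 - 2.036 * sqrt(2.14) = 100 - 2.036 * 1.4629 = 97.022%
Step 2: C_now = 78.13 * 97.022/100 = 75.803 Ah
Step 3: E_pack = V * C_now = 356 * 75.803 = 26986 Wh
Step 4: range = E_pack / consumption = 26986 / 155.9 = 173.1 km

173.1 km


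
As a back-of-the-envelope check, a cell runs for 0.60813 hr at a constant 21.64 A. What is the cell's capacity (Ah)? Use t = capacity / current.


C = I * t = 21.64 * 0.60813 = 13.16 Ah

13.16 Ah


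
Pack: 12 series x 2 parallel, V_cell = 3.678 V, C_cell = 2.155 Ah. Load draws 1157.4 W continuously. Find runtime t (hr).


Step 1: E_pack = Ns * V_cell * Np * C_cell = 12 * 3.678 * 2 * 2.155 = 190.23 Wh
Step 2: t = E_pack / P = 190.23 / 1157.4 = 0.1644 hr

0.1644 hr


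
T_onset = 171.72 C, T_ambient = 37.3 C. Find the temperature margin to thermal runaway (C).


margin = T_onset - T_ambient = 171.72 - 37.3 = 134.42 C

134.42 C


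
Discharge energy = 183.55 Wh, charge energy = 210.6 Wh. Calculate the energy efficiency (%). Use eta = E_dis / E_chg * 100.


eta_e = E_dis / E_chg * 100 = 183.55 / 210.6 * 100 = 87.16%

87.16%


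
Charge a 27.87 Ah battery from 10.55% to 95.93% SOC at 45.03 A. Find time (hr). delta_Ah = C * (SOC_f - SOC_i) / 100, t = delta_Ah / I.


delta_Ah = 27.87 * (95.93 - 10.55) / 100 = 23.795 Ah
t = delta_Ah / I = 23.795 / 45.03 = 0.5284 hr

0.5284 hr


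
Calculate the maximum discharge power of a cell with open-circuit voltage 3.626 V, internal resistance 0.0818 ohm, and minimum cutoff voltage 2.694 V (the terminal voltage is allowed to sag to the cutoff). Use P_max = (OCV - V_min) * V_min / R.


dV = OCV - V_min = 0.932 V (so I_max = dV / R)
P_max = dV * V_min / R = 0.932 * 2.694 / 0.0818 = 30.69 W

30.69 W


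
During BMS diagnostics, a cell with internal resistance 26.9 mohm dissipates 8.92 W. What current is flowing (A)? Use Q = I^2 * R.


Convert: R = 26.9 mohm = 0.0269 ohm
I = sqrt(Q / R) = sqrt(8.92 / 0.0269) = sqrt(331.6) = 18.21 A

18.21 A


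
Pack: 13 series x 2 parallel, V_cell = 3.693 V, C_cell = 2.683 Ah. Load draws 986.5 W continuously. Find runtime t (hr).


Step 1: E_pack = Ns * V_cell * Np * C_cell = 13 * 3.693 * 2 * 2.683 = 257.62 Wh
Step 2: t = E_pack / P = 257.62 / 986.5 = 0.2611 hr

0.2611 hr


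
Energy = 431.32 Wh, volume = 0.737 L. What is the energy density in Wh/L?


Volumetric ED = 431.32 Wh / 0.737 L = 585.2 Wh/L

585.2 Wh/L


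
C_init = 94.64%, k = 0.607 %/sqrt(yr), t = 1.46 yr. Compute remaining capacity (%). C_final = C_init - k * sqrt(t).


Step 1: sqrt(1.46 yr) = 1.2083
Step 2: drop = 0.607 * 1.2083 = 0.73344
Step 3: C_final = 94.64 - 0.73344 = 93.91%

93.91%


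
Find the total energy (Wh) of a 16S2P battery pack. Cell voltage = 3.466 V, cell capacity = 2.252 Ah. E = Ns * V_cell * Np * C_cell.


V_pack = 16 * 3.466 = 55.456 V
C_pack = 2 * 2.252 = 4.504 Ah
E = V_pack * C_pack = 55.456 * 4.504 = 249.8 Wh

249.8 Wh


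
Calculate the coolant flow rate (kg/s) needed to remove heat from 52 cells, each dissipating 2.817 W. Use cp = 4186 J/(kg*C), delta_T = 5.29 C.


Step 1: Total heat Q = 52 * 2.817 W = 146.48 W
Step 2: denom = cp * dT = 4186 * 5.29 = 22144
Step 3: m_dot = 146.48 / 22144 = 0.006615 kg/s

0.006615 kg/s


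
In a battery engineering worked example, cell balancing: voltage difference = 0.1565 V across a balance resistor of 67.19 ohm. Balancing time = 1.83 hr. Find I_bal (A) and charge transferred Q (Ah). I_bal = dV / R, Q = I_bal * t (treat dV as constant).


First, Ohm's law: I_bal = 0.1565 V / 67.19 ohm = 0.0023292 A
Then Q = I * t = 0.0023292 A * 1.83 hr = 0.004262 Ah

I=0.0023292 A, Q=0.004262 Ah


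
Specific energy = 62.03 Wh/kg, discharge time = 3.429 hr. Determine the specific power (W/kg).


P_specific = E / t = 62.03 / 3.429 = 18.09 W/kg

18.09 W/kg


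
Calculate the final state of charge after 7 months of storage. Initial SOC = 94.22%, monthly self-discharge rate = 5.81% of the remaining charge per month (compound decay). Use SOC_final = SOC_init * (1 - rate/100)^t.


decay = (1 - 5.81/100)^7 = 0.65771
SOC_final = 94.22 * 0.65771 = 61.97%

61.97%


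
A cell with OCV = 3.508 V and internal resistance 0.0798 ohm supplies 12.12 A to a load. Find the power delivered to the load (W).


Step 1: V_terminal = OCV - I*R = 3.508 - 12.12 * 0.0798 = 2.5408 V
Step 2: P_out = V_terminal * I = 2.5408 * 12.12 = 30.79 W

30.79 W


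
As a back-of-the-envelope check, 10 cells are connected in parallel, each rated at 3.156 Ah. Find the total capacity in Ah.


Parallel capacities add: 10 * 3.156 Ah = 31.56 Ah

31.56 Ah


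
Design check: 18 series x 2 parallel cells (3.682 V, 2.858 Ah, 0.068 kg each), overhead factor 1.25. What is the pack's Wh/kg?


Step 1: V_pack = 18 * 3.682 = 66.276 V
Step 2: C_pack = 2 * 2.858 = 5.716 Ah
Step 3: E_pack = V_pack * C_pack = 66.276 * 5.716 = 378.83 Wh
Step 4: m_pack = 18 * 2 * 0.068 * 1.25 = 3.06 kg
Step 5: ED = E_pack / m_pack = 378.83 / 3.06 = 123.8 Wh/kg

123.8 Wh/kg


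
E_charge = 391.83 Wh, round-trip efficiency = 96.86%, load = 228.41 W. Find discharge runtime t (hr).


Step 1: E_discharge = eta/100 * E_charge = 96.86/100 * 391.83 = 379.53 Wh
Step 2: t = E_discharge / P = 379.53 / 228.41 = 1.662 hr

1.662 hr


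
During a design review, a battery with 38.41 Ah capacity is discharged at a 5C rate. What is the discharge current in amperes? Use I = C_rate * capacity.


I = C_rate * capacity = 5 * 38.41 = 192.05 A

192.05 A


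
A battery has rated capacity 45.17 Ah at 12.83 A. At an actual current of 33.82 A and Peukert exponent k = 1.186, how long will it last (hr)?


Step 1: t_rated = C / I_rated = 45.17 / 12.83 = 3.5207 hr
Step 2: ratio = 12.83 / 33.82 = 0.37936
Step 3: ratio^k = 0.37936^1.186 = 0.31678
Step 4: t = t_rated * ratio^k = 3.5207 * 0.31678 = 1.115 hr

1.115 hr


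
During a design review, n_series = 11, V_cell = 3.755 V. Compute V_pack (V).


With 11 cells in series at 3.755 V each, V_pack = 41.305 V

41.305 V


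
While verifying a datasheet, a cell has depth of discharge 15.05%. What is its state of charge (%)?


SOC = 100 - DOD = 100 - 15.05 = 84.95%

84.95%


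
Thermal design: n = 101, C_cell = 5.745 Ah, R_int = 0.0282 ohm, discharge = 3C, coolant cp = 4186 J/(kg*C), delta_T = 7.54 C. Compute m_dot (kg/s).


Step 1: I = 3 * 5.745 = 17.235 A
Step 2: Q_cell = I^2 * R = 17.235^2 * 0.0282 = 8.3767 W
Step 3: Q_total = 101 * 8.3767 = 846.05 W
Step 4: m_dot = Q_total / (cp * dT) = 846.05 / (4186 * 7.54) = 0.02681 kg/s

0.02681 kg/s


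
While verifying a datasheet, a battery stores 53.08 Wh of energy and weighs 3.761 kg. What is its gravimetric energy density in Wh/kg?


ED = E / m = 53.08 / 3.761 = 14.11 Wh/kg

14.11 Wh/kg


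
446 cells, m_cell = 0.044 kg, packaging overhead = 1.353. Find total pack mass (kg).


Cell mass sum = 446 * 0.044 = 19.624 kg
With overhead 1.353: m_pack = 19.624 * 1.353 = 26.55 kg

26.55 kg


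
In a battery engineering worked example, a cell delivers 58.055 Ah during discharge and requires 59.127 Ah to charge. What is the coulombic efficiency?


eta_c = Q_dis / Q_chg * 100 = 58.055 / 59.127 * 100 = 98.19%

98.19%


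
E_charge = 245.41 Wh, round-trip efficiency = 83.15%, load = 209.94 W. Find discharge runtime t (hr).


Step 1: E_discharge = eta/100 * E_charge = 83.15/100 * 245.41 = 204.06 Wh
Step 2: t = E_discharge / P = 204.06 / 209.94 = 0.9720 hr

0.9720 hr


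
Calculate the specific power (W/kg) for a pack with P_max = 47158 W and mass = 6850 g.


Convert: m = 6850 g = 6.85 kg
Specific power = 47158 W / 6.85 kg = 6884 W/kg

6884 W/kg


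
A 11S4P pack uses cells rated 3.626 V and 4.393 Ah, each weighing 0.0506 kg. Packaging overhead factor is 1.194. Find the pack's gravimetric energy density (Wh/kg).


Step 1: V_pack = 11 * 3.626 = 39.886 V
Step 2: C_pack = 4 * 4.393 = 17.572 Ah
Step 3: E_pack = V_pack * C_pack = 39.886 * 17.572 = 700.88 Wh
Step 4: m_pack = 11 * 4 * 0.0506 * 1.194 = 2.6583 kg
Step 5: ED = E_pack / m_pack = 700.88 / 2.6583 = 263.7 Wh/kg

263.7 Wh/kg


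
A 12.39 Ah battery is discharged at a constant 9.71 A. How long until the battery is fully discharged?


t = capacity / current = 12.39 / 9.71 = 1.276 hr

1.276 hr


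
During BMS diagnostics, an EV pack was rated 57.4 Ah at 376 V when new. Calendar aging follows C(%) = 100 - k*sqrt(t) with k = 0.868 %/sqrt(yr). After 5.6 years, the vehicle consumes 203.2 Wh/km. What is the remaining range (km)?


Step 1: capacity retention = 100 - 0.868 * sqrt(5.6) = 100 - 0.868 * 2.3664 = 97.946%
Step 2: C_now = 57.4 * 97.946/100 = 56.221 Ah
Step 3: E_pack = V * C_now = 376 * 56.221 = 21139 Wh
Step 4: range = E_pack / consumption = 21139 / 203.2 = 104.0 km

104.0 km


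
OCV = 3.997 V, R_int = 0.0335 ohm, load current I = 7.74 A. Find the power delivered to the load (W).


Step 1: V_terminal = OCV - I*R = 3.997 - 7.74 * 0.0335 = 3.7377 V
Step 2: P_out = V_terminal * I = 3.7377 * 7.74 = 28.93 W

28.93 W


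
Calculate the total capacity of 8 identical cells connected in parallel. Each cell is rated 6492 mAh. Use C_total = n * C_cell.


Convert: C_cell = 6492 mAh = 6.492 Ah
C_total = 8 * 6.492 = 51.936 Ah

51.936 Ah


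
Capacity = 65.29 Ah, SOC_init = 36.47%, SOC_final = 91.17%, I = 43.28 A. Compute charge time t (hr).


delta_Ah = 65.29 * (91.17 - 36.47) / 100 = 35.714 Ah
t = delta_Ah / I = 35.714 / 43.28 = 0.8252 hr

0.8252 hr


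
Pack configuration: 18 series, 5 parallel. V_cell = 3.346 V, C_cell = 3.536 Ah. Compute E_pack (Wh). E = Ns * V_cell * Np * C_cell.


E = Ns * Vcell * Np * Ccell = 18 * 3.346 * 5 * 3.536 = 1065 Wh

1065 Wh


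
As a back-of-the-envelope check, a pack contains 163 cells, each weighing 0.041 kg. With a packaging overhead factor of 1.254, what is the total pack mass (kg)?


m_pack = n * m_cell * overhead = 163 * 0.041 * 1.254 = 8.380 kg

8.380 kg


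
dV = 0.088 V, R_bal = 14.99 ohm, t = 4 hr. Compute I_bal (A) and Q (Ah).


I_bal = dV / R = 0.088 / 14.99 = 0.0058706 A
Q = I_bal * t = 0.0058706 * 4 = 0.02348 Ah

I=0.0058706 A, Q=0.02348 Ah


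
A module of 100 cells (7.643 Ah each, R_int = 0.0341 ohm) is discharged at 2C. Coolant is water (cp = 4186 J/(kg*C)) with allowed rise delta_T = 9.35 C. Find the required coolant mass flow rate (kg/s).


Step 1: I = 2 * 7.643 = 15.286 A
Step 2: Q_cell = I^2 * R = 15.286^2 * 0.0341 = 7.9679 W
Step 3: Q_total = 100 * 7.9679 = 796.79 W
Step 4: m_dot = Q_total / (cp * dT) = 796.79 / (4186 * 9.35) = 0.02036 kg/s

0.02036 kg/s


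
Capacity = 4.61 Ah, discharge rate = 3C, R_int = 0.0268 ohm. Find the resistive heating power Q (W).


Step 1: I = C_rate * capacity = 3 * 4.61 = 13.83 A
Step 2: Q = I^2 * R = 13.83^2 * 0.0268 = 191.27 * 0.0268 = 5.126 W

5.126 W


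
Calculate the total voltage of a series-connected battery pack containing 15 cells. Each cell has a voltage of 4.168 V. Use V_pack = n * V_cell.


With 15 cells in series at 4.168 V each, V_pack = 62.52 V

62.52 V


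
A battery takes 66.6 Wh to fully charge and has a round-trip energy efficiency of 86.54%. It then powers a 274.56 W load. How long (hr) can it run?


Step 1: E_discharge = eta/100 * E_charge = 86.54/100 * 66.6 = 57.636 Wh
Step 2: t = E_discharge / P = 57.636 / 274.56 = 0.2099 hr

0.2099 hr


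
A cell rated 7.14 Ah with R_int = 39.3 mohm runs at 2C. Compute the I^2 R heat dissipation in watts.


Convert: R = 39.3 mohm = 0.0393 ohm
Step 1: I = C_rate * capacity = 2 * 7.14 = 14.28 A
Step 2: Q = I^2 * R = 14.28^2 * 0.0393 = 203.92 * 0.0393 = 8.014 W

8.014 W


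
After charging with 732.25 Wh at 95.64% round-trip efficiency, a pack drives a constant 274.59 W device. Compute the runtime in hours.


Step 1: E_discharge = eta/100 * E_charge = 95.64/100 * 732.25 = 700.32 Wh
Step 2: t = E_discharge / P = 700.32 / 274.59 = 2.550 hr

2.550 hr


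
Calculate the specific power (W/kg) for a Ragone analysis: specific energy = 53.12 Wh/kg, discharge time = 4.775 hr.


P_specific = E / t = 53.12 / 4.775 = 11.12 W/kg

11.12 W/kg


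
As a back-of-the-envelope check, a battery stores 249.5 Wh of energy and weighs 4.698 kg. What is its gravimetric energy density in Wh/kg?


ED = E / m = 249.5 / 4.698 = 53.11 Wh/kg

53.11 Wh/kg


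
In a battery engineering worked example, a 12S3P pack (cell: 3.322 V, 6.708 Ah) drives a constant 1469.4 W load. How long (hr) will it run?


Step 1: E_pack = Ns * V_cell * Np * C_cell = 12 * 3.322 * 3 * 6.708 = 802.22 Wh
Step 2: t = E_pack / P = 802.22 / 1469.4 = 0.5460 hr

0.5460 hr


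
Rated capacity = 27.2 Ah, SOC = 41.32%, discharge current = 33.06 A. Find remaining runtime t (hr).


Step 1: remaining = SOC/100 * C_total = 41.32/100 * 27.2 = 11.239 Ah
Step 2: t = remaining / I = 11.239 / 33.06 = 0.3400 hr

0.3400 hr


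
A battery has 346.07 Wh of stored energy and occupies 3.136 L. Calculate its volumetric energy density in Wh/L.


Volumetric ED = 346.07 Wh / 3.136 L = 110.4 Wh/L

110.4 Wh/L


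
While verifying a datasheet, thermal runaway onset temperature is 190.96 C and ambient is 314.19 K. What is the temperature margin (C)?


Convert: T_ambient = 314.19 K = 41.04 C
margin = 190.96 - 41.04 = 149.92 C

149.92 C


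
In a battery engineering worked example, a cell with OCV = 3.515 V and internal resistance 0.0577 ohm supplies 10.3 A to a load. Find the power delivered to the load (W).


Step 1: V_terminal = OCV - I*R = 3.515 - 10.3 * 0.0577 = 2.9207 V
Step 2: P_out = V_terminal * I = 2.9207 * 10.3 = 30.08 W

30.08 W


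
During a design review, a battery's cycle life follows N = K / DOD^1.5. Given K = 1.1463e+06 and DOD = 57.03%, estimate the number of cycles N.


Step 1: DOD^1.5 = 57.03^1.5 = 430.68
Step 2: N = 1.1463e+06 / 430.68 = 2662 cycles

2662 cycles


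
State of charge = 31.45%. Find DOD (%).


Complement of SOC: DOD = 100% - 31.45% = 68.55%

68.55%


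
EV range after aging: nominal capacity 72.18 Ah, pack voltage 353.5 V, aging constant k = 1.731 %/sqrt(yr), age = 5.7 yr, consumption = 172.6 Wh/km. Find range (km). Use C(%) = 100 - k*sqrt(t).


Step 1: capacity retention = 100 - 1.731 * sqrt(5.7) = 100 - 1.731 * 2.3875 = 95.867%
Step 2: C_now = 72.18 * 95.867/100 = 69.197 Ah
Step 3: E_pack = V * C_now = 353.5 * 69.197 = 24461 Wh
Step 4: range = E_pack / consumption = 24461 / 172.6 = 141.7 km

141.7 km


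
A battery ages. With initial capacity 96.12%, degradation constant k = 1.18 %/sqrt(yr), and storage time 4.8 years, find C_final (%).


Step 1: sqrt(4.8 yr) = 2.1909
Step 2: drop = 1.18 * 2.1909 = 2.5853
Step 3: C_final = 96.12 - 2.5853 = 93.53%

93.53%


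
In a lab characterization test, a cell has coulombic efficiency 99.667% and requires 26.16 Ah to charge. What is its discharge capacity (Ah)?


Q_dis = eta/100 * Q_chg = 99.667/100 * 26.16 = 26.07 Ah

26.07 Ah


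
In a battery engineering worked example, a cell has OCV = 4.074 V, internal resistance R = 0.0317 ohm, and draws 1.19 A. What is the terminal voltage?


IR drop = 1.19 * 0.0317 = 0.037723 V
V = 4.074 - 0.037723 = 4.036 V

4.036 V


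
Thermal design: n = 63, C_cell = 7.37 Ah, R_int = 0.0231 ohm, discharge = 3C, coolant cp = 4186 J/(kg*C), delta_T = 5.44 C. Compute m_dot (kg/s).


Step 1: I = 3 * 7.37 = 22.11 A
Step 2: Q_cell = I^2 * R = 22.11^2 * 0.0231 = 11.292 W
Step 3: Q_total = 63 * 11.292 = 711.4 W
Step 4: m_dot = Q_total / (cp * dT) = 711.4 / (4186 * 5.44) = 0.03124 kg/s

0.03124 kg/s


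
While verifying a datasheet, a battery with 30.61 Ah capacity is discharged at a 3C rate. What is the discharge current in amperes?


At 3C: I = 3 * 30.61 Ah = 91.83 A

91.83 A


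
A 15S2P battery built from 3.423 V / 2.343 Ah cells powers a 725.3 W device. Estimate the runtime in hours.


Step 1: E_pack = Ns * V_cell * Np * C_cell = 15 * 3.423 * 2 * 2.343 = 240.6 Wh
Step 2: t = E_pack / P = 240.6 / 725.3 = 0.3317 hr

0.3317 hr


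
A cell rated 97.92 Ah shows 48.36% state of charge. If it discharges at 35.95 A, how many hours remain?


Step 1: remaining = SOC/100 * C_total = 48.36/100 * 97.92 = 47.354 Ah
Step 2: t = remaining / I = 47.354 / 35.95 = 1.317 hr

1.317 hr


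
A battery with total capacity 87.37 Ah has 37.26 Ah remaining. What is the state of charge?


SOC = (remaining / total) * 100 = (37.26 / 87.37) * 100 = 42.65%

42.65%


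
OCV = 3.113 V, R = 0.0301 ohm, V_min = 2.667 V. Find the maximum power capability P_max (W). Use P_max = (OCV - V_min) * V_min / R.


dV = OCV - V_min = 0.446 V (so I_max = dV / R)
P_max = dV * V_min / R = 0.446 * 2.667 / 0.0301 = 39.52 W

39.52 W


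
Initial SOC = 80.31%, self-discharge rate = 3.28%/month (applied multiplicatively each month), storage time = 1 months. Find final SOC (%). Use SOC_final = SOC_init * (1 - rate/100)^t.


Monthly retention factor = 1 - 3.28/100 = 0.9672
Over 1 months: factor^1 = 0.9672
SOC_final = 80.31 * 0.9672 = 77.68%

77.68%


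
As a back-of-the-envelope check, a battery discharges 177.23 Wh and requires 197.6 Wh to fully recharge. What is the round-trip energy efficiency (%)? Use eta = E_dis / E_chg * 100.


Round-trip efficiency = 177.23/197.6 * 100% = 89.69%

89.69%


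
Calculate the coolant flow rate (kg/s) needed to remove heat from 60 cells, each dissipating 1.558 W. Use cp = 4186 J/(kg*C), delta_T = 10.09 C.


Q_total = 60 * 1.558 = 93.48 W
m_dot = Q_total / (cp * dT) = 93.48 / (4186 * 10.09) = 0.002213 kg/s

0.002213 kg/s


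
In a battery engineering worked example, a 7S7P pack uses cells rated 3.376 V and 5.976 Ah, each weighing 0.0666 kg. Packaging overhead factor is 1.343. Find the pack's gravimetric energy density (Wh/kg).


Step 1: V_pack = 7 * 3.376 = 23.632 V
Step 2: C_pack = 7 * 5.976 = 41.832 Ah
Step 3: E_pack = V_pack * C_pack = 23.632 * 41.832 = 988.57 Wh
Step 4: m_pack = 7 * 7 * 0.0666 * 1.343 = 4.3827 kg
Step 5: ED = E_pack / m_pack = 988.57 / 4.3827 = 225.6 Wh/kg

225.6 Wh/kg
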